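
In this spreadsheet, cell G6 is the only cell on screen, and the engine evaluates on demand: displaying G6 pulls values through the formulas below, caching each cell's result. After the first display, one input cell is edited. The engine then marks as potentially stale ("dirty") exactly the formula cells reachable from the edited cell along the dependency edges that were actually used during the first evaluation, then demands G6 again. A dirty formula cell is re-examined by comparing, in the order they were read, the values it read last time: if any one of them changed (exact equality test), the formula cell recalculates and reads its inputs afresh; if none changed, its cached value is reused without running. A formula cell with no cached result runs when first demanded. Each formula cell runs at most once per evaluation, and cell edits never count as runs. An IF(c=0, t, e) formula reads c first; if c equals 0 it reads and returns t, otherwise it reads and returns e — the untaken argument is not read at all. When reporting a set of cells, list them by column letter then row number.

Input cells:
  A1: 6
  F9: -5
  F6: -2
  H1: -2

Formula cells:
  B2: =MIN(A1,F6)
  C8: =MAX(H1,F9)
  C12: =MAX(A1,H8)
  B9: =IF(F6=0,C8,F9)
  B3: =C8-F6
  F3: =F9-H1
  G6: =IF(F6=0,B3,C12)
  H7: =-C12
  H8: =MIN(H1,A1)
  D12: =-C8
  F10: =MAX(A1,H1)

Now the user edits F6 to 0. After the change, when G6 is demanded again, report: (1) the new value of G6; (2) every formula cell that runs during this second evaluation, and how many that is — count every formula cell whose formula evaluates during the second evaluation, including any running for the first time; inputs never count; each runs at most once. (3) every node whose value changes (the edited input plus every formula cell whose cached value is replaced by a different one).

Initial pass — values computed on the first demand:
  H8 = MIN(-2, 6) = -2
  C12 = MAX(6, -2) = 6
  G6 = IF(F6=0: F6=-2 -> else branch C12) = 6

Second demand — change propagation:
  C8: newly demanded (no cache) — executes and yields -2.
  B3: newly demanded (no cache) — executes and yields -2.
  G6: re-runs because F6 -2->0; new result -2.

The important point: the flipped condition pulls in fresh nodes; B3, C8 run for the first time.

G6 now evaluates to -2.
Run set: B3, C8, G6 (3 run).
Changed values: F6, G6.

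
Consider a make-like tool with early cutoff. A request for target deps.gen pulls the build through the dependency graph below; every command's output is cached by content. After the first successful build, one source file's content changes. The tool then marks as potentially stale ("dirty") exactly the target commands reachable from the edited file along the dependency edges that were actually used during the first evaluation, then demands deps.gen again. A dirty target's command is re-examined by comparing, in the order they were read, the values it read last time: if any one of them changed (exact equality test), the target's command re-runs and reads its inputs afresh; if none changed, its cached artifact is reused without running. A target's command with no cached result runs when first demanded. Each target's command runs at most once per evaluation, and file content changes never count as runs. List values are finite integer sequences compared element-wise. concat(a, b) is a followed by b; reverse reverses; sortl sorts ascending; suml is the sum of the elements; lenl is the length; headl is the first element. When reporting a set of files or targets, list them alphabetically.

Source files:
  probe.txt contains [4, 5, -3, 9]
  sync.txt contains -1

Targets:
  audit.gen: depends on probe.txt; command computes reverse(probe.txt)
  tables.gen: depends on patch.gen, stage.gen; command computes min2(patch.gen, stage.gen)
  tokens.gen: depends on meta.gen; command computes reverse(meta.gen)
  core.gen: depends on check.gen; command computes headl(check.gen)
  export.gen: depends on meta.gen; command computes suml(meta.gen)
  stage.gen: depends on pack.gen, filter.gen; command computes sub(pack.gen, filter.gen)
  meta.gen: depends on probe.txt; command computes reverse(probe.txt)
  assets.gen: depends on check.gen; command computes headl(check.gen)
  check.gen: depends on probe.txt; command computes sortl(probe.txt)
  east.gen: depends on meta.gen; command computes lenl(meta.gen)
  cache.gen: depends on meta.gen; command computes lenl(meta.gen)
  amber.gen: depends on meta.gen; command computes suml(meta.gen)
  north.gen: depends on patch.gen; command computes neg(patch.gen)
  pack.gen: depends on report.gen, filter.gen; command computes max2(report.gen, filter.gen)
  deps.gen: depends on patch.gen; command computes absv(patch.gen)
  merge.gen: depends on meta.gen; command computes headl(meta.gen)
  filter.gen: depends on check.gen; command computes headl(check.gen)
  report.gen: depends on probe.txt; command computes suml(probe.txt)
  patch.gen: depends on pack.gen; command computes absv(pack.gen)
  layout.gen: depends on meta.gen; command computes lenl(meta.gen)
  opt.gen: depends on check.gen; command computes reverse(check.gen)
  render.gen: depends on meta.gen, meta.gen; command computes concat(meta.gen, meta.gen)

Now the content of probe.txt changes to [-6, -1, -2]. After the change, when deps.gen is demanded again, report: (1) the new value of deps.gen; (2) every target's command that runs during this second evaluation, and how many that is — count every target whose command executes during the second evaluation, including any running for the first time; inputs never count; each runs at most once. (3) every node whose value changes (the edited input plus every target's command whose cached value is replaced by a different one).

Demanding deps.gen again yields 6.
6 target commands run: check.gen, deps.gen, filter.gen, pack.gen, patch.gen, report.gen.
The nodes whose values change: check.gen, deps.gen, filter.gen, pack.gen, patch.gen, probe.txt, report.gen.

First demand of the output computes:
  check.gen = sortl([4, 5, -3, 9]) = [-3, 4, 5, 9]
  filter.gen = headl([-3, 4, 5, 9]) = -3
  report.gen = suml([4, 5, -3, 9]) = 15
  pack.gen = max2(15, -3) = 15
  patch.gen = absv(15) = 15
  deps.gen = absv(15) = 15

After the edit, cleaning proceeds:
  check.gen: a read changed (probe.txt [4, 5, -3, 9]->[-6, -1, -2]) — executes, giving [-6, -2, -1].
  filter.gen: a read changed (check.gen [-3, 4, 5, 9]->[-6, -2, -1]) — executes, giving -6.
  report.gen: a read changed (probe.txt [4, 5, -3, 9]->[-6, -1, -2]) — executes, giving -9.
  pack.gen: a read changed (report.gen 15->-9; filter.gen -3->-6) — executes, giving -6.
  patch.gen: a read changed (pack.gen 15->-6) — executes, giving 6.
  deps.gen: a read changed (patch.gen 15->6) — executes, giving 6.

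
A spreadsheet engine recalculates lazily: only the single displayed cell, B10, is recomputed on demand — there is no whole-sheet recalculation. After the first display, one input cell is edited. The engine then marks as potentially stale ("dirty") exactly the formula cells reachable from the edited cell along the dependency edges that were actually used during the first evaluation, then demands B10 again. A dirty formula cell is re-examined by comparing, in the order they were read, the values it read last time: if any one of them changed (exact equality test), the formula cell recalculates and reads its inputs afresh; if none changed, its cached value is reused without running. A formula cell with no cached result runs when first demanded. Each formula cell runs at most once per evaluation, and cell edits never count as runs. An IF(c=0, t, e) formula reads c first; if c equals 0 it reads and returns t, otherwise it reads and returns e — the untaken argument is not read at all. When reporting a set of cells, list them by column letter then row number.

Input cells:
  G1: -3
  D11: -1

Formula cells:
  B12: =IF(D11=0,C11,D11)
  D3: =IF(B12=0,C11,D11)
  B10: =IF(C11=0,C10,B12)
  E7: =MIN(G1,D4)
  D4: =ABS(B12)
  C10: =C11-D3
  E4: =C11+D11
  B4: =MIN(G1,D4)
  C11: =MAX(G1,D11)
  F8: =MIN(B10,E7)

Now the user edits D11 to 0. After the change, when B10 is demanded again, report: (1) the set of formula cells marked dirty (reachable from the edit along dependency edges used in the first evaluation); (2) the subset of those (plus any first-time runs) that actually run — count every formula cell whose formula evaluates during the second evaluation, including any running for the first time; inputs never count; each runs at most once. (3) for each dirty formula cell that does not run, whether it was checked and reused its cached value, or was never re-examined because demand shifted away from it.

First evaluation (everything demanded from the output):
  C11 = MAX(-3, -1) = -1
  B12 = IF(D11=0: D11=-1 -> else branch D11) = -1
  B10 = IF(C11=0: C11=-1 -> else branch B12) = -1

Propagation after the edit:
  C11: runs — D11 -1->0; result 0.
  B12: runs — D11 -1->0; D11 -1->0; result 0.
  D3: demanded for the first time — runs, produces 0.
  C10: demanded for the first time — runs, produces 0.
  B10: runs — C11 -1->0; B12 -1->0; result 0.

Key observation: a condition flipped, so demand reaches new nodes — C10, D3 run for the first time.

Marked dirty: B10, B12, C11.
Formula cells that run: B10, B12, C10, C11, D3 — 5 in total.
Every dirty formula cell ran.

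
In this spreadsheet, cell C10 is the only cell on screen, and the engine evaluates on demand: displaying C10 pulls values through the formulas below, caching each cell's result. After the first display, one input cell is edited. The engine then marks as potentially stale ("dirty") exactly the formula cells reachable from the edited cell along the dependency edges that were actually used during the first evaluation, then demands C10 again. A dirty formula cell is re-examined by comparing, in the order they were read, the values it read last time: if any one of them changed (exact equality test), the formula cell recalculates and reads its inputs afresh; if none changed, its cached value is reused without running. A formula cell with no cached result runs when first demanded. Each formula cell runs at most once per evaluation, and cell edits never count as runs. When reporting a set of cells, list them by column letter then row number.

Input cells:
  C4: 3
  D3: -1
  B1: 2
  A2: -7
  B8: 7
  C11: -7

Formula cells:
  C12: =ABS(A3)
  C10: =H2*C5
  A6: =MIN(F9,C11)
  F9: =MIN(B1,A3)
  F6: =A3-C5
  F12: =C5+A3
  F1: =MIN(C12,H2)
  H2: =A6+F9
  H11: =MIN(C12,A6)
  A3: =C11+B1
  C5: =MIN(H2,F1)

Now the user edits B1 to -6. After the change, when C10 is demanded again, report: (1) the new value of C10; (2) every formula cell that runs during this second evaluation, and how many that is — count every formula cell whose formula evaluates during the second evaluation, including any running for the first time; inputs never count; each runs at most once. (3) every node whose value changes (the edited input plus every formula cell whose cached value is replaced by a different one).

C10 now evaluates to 676.
Run set: A3, A6, C5, C10, C12, F1, F9, H2 (8 run).
Changed values: A3, A6, B1, C5, C10, C12, F1, F9, H2.

Initial pass — values computed on the first demand:
  A3 = -7 + 2 = -5
  C12 = ABS(-5) = 5
  F9 = MIN(2, -5) = -5
  A6 = MIN(-5, -7) = -7
  H2 = -7 + -5 = -12
  F1 = MIN(5, -12) = -12
  C5 = MIN(-12, -12) = -12
  C10 = -12 * -12 = 144

Second demand — change propagation:
  A3: re-runs because B1 2->-6; new result -13.
  C12: re-runs because A3 -5->-13; new result 13.
  F9: re-runs because B1 2->-6; A3 -5->-13; new result -13.
  A6: re-runs because F9 -5->-13; new result -13.
  H2: re-runs because A6 -7->-13; F9 -5->-13; new result -26.
  F1: re-runs because C12 5->13; H2 -12->-26; new result -26.
  C5: re-runs because H2 -12->-26; F1 -12->-26; new result -26.
  C10: re-runs because H2 -12->-26; C5 -12->-26; new result 676.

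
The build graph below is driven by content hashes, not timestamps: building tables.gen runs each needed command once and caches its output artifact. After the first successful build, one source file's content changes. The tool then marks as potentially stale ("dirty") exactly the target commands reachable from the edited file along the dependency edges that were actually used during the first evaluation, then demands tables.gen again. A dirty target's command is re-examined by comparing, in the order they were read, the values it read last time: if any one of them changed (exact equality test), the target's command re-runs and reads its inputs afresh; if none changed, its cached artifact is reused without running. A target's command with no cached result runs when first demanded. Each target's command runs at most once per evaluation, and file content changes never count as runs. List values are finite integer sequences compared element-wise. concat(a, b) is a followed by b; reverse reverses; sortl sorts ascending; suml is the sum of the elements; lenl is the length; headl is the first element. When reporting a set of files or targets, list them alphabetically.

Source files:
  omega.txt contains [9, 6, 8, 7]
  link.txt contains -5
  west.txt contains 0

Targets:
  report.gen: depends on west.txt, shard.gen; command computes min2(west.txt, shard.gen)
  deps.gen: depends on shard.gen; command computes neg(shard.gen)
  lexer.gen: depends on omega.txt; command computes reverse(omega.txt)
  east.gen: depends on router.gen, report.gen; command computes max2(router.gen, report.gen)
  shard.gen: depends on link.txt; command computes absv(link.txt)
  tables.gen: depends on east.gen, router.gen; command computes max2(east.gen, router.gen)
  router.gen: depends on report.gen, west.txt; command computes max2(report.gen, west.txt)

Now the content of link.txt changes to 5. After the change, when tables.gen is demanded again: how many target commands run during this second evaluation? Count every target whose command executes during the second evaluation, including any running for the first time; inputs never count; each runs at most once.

Initial pass — values computed on the first demand:
  shard.gen = absv(-5) = 5
  report.gen = min2(0, 5) = 0
  router.gen = max2(0, 0) = 0
  east.gen = max2(0, 0) = 0
  tables.gen = max2(0, 0) = 0

Second demand — change propagation:
  shard.gen: re-runs because link.txt -5->5; new result 5 (unchanged).
  report.gen: re-examined; everything it read last time is the same (west.txt unchanged, shard.gen unchanged) — cache 0 kept, no run.
  router.gen: re-examined; everything it read last time is the same (report.gen unchanged, west.txt unchanged) — cache 0 kept, no run.
  east.gen: re-examined; everything it read last time is the same (router.gen unchanged, report.gen unchanged) — cache 0 kept, no run.
  tables.gen: re-examined; everything it read last time is the same (east.gen unchanged, router.gen unchanged) — cache 0 kept, no run.

The important point: shard.gen recomputes to an identical value, and the output ends up unchanged.

Run set: shard.gen (1 run).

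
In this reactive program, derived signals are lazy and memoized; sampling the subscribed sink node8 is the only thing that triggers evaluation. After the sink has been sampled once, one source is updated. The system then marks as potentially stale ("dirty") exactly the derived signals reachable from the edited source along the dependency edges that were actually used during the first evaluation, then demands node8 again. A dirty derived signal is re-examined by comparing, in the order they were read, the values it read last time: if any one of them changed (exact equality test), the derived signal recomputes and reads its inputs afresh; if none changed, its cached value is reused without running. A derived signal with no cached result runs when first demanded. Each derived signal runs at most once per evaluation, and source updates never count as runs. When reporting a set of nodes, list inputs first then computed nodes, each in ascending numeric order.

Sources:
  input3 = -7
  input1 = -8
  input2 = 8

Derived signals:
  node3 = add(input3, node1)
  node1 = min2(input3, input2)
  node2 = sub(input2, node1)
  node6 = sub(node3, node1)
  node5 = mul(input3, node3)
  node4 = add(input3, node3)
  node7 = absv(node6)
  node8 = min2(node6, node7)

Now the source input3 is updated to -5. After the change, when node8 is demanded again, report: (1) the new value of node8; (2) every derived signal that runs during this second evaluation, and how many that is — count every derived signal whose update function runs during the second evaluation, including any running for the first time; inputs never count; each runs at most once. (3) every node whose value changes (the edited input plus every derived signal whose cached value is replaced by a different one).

First demand of the output computes:
  node1 = min2(-7, 8) = -7
  node3 = add(-7, -7) = -14
  node6 = sub(-14, -7) = -7
  node7 = absv(-7) = 7
  node8 = min2(-7, 7) = -7

After the edit, cleaning proceeds:
  node1: a read changed (input3 -7->-5) — executes, giving -5.
  node3: a read changed (input3 -7->-5; node1 -7->-5) — executes, giving -10.
  node6: a read changed (node3 -14->-10; node1 -7->-5) — executes, giving -5.
  node7: a read changed (node6 -7->-5) — executes, giving 5.
  node8: a read changed (node6 -7->-5; node7 7->5) — executes, giving -5.

Demanding node8 again yields -5.
5 derived signals run: node1, node3, node6, node7, node8.
The nodes whose values change: input3, node1, node3, node6, node7, node8.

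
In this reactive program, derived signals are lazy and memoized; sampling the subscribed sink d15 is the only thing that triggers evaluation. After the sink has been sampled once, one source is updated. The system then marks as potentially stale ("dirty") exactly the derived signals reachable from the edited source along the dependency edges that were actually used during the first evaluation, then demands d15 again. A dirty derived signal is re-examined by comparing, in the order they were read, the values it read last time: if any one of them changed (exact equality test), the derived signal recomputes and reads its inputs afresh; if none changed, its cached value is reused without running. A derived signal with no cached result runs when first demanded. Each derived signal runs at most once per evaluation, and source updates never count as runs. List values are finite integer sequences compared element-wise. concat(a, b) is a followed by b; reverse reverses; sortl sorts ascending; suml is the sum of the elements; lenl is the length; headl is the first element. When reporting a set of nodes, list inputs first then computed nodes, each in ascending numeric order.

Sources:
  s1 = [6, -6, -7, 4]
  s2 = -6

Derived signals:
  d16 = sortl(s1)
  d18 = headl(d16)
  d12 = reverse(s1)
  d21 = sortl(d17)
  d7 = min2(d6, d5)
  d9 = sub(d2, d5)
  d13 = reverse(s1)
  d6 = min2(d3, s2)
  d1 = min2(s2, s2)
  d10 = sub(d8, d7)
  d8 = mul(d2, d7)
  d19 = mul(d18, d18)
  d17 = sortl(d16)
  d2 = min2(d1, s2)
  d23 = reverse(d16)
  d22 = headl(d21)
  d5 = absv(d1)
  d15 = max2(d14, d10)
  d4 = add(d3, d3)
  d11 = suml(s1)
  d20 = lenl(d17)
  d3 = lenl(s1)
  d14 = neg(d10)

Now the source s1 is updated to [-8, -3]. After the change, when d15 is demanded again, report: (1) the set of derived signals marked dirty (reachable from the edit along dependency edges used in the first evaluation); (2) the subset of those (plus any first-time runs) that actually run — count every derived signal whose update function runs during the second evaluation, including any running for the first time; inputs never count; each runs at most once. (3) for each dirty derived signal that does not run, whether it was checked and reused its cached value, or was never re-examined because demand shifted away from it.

The edit dirties: d3, d6, d7, d8, d10, d14, d15.
2 derived signals run: d3, d6.
Cache hits after checking: d7, d8, d10, d14, d15.
Note the absorption at d6: it re-runs yet its value is the same, leaving the output's value untouched.

First demand of the output computes:
  d1 = min2(-6, -6) = -6
  d2 = min2(-6, -6) = -6
  d3 = lenl([6, -6, -7, 4]) = 4
  d5 = absv(-6) = 6
  d6 = min2(4, -6) = -6
  d7 = min2(-6, 6) = -6
  d8 = mul(-6, -6) = 36
  d10 = sub(36, -6) = 42
  d14 = neg(42) = -42
  d15 = max2(-42, 42) = 42

After the edit, cleaning proceeds:
  d3: a read changed (s1 [6, -6, -7, 4]->[-8, -3]) — executes, giving 2.
  d6: a read changed (d3 4->2) — executes, giving -6 — identical to its old value.
  d7: dirty, but its reads are unchanged (d6 unchanged, d5 unchanged); cached -6 stands.
  d8: dirty, but its reads are unchanged (d2 unchanged, d7 unchanged); cached 36 stands.
  d10: dirty, but its reads are unchanged (d8 unchanged, d7 unchanged); cached 42 stands.
  d14: dirty, but its reads are unchanged (d10 unchanged); cached -42 stands.
  d15: dirty, but its reads are unchanged (d14 unchanged, d10 unchanged); cached 42 stands.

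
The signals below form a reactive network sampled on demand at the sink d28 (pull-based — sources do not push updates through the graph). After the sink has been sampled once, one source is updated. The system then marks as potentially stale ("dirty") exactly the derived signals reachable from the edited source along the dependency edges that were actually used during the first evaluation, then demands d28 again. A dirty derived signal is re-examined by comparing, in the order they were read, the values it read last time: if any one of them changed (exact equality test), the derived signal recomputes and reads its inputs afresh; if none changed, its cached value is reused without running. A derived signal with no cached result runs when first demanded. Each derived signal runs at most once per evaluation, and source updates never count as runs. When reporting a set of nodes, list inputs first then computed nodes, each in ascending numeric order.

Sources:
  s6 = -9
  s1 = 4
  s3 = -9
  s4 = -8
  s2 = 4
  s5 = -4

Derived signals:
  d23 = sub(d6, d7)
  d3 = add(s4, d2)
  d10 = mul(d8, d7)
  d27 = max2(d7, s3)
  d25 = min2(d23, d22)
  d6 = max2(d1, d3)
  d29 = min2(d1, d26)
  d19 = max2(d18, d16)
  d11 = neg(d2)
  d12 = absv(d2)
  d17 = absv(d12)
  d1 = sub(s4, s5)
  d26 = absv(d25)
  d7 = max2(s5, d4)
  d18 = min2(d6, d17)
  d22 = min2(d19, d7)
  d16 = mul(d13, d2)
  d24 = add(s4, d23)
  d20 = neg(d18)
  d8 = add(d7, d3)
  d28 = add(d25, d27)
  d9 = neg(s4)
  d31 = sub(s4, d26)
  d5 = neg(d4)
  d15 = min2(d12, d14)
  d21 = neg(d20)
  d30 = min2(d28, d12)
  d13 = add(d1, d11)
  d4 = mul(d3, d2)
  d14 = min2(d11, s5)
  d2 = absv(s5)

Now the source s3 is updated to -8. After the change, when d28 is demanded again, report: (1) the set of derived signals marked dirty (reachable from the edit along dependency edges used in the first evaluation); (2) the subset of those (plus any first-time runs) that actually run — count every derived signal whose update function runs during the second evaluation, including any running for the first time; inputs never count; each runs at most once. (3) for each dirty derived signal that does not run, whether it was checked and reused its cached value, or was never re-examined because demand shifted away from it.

Initial pass — values computed on the first demand:
  d1 = sub(-8, -4) = -4
  d2 = absv(-4) = 4
  d3 = add(-8, 4) = -4
  d4 = mul(-4, 4) = -16
  d6 = max2(-4, -4) = -4
  d7 = max2(-4, -16) = -4
  d11 = neg(4) = -4
  d12 = absv(4) = 4
  d13 = add(-4, -4) = -8
  d16 = mul(-8, 4) = -32
  d17 = absv(4) = 4
  d18 = min2(-4, 4) = -4
  d19 = max2(-4, -32) = -4
  d22 = min2(-4, -4) = -4
  d23 = sub(-4, -4) = 0
  d25 = min2(0, -4) = -4
  d27 = max2(-4, -9) = -4
  d28 = add(-4, -4) = -8

Second demand — change propagation:
  d27: re-runs because s3 -9->-8; new result -4 (unchanged).
  d28: re-examined; everything it read last time is the same (d25 unchanged, d27 unchanged) — cache -8 kept, no run.

The important point: d27 recomputes to an identical value, and the output ends up unchanged.

Dirty set: d27, d28.
Run set: d27 (1 run).
Re-examined without running (cache reused): d28.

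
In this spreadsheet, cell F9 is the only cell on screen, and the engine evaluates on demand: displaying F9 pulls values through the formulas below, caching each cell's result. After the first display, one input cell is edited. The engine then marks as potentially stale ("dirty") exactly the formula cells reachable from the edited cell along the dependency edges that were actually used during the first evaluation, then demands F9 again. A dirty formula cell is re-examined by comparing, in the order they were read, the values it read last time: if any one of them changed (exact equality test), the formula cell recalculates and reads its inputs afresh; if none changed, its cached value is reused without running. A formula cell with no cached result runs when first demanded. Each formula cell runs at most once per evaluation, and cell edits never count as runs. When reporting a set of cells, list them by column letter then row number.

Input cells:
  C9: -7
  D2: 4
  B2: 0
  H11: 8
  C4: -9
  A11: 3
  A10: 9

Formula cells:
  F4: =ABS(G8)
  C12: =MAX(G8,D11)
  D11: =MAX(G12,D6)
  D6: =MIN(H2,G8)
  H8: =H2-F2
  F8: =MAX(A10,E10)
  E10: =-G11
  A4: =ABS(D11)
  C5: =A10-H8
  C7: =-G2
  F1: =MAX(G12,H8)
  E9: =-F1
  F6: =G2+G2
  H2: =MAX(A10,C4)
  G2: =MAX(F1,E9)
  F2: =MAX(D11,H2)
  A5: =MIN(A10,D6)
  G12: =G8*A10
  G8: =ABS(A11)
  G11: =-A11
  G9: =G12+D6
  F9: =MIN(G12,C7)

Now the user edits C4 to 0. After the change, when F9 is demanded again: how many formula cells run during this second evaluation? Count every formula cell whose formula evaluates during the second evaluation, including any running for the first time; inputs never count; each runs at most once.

Initial pass — values computed on the first demand:
  G8 = ABS(3) = 3
  G12 = 3 * 9 = 27
  H2 = MAX(9, -9) = 9
  D6 = MIN(9, 3) = 3
  D11 = MAX(27, 3) = 27
  F2 = MAX(27, 9) = 27
  H8 = 9 - 27 = -18
  F1 = MAX(27, -18) = 27
  E9 = -(27) = -27
  G2 = MAX(27, -27) = 27
  C7 = -(27) = -27
  F9 = MIN(27, -27) = -27

Second demand — change propagation:
  H2: re-runs because C4 -9->0; new result 9 (unchanged).
  D6: re-examined; everything it read last time is the same (H2 unchanged, G8 unchanged) — cache 3 kept, no run.
  D11: re-examined; everything it read last time is the same (G12 unchanged, D6 unchanged) — cache 27 kept, no run.
  F2: re-examined; everything it read last time is the same (D11 unchanged, H2 unchanged) — cache 27 kept, no run.
  H8: re-examined; everything it read last time is the same (H2 unchanged, F2 unchanged) — cache -18 kept, no run.
  F1: re-examined; everything it read last time is the same (G12 unchanged, H8 unchanged) — cache 27 kept, no run.
  E9: re-examined; everything it read last time is the same (F1 unchanged) — cache -27 kept, no run.
  G2: re-examined; everything it read last time is the same (F1 unchanged, E9 unchanged) — cache 27 kept, no run.
  C7: re-examined; everything it read last time is the same (G2 unchanged) — cache -27 kept, no run.
  F9: re-examined; everything it read last time is the same (G12 unchanged, C7 unchanged) — cache -27 kept, no run.

The important point: H2 recomputes to an identical value, and the output ends up unchanged.

Run set: H2 (1 run).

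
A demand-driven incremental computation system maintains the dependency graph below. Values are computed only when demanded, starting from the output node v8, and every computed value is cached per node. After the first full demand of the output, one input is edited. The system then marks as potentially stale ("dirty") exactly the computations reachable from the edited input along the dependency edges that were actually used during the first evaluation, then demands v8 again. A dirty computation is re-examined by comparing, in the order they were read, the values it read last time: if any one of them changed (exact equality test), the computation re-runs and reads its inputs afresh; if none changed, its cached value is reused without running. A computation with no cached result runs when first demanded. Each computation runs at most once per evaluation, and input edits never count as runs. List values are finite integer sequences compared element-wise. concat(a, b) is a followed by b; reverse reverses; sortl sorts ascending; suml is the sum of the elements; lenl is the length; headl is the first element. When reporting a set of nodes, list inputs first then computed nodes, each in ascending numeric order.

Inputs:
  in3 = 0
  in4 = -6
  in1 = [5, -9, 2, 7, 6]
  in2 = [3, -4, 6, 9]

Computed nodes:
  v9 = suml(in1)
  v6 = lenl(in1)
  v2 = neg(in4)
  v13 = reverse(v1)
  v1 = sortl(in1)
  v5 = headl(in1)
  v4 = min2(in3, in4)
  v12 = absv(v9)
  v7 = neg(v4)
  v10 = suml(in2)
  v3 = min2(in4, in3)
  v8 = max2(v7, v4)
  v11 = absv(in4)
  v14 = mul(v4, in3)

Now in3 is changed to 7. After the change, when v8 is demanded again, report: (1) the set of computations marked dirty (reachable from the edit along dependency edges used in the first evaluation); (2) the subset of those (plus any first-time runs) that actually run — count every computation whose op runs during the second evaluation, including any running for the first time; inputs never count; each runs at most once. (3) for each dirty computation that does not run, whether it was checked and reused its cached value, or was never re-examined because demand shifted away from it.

First evaluation (everything demanded from the output):
  v4 = min2(0, -6) = -6
  v7 = neg(-6) = 6
  v8 = max2(6, -6) = 6

Propagation after the edit:
  v4: runs — in3 0->7; result -6 (same value as before).
  v7: checked — values it read are unchanged (v4 unchanged); reused cached 6 without running.
  v8: checked — values it read are unchanged (v7 unchanged, v4 unchanged); reused cached 6 without running.

Key observation: the change is absorbed at v4 — it re-runs but produces the same value, and the output's value is unchanged.

Marked dirty: v4, v7, v8.
Computations that run: v4 — 1 in total.
Checked but reused from cache: v7, v8.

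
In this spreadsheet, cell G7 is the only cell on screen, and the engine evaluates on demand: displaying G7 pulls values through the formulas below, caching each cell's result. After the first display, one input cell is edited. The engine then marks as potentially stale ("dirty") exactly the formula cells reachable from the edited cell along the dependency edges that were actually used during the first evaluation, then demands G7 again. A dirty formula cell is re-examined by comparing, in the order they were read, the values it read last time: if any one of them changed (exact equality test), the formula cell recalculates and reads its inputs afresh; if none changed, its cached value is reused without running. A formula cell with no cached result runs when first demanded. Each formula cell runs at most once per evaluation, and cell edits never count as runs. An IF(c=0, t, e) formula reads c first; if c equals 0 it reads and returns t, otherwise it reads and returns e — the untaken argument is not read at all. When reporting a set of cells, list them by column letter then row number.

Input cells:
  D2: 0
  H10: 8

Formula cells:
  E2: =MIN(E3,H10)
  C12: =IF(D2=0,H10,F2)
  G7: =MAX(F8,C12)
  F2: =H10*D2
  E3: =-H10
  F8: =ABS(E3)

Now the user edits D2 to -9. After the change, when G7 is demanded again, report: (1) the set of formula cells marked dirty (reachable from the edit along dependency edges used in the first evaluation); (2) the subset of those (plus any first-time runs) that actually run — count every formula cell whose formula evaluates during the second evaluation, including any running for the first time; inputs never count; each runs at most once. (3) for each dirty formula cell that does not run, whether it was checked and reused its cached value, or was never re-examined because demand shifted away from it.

Dirty set: C12, G7.
Run set: C12, F2, G7 (3 run).
All dirty formula cells ended up running.
The important point: the flipped condition pulls in fresh nodes; F2 runs for the first time.

Initial pass — values computed on the first demand:
  C12 = IF(D2=0: D2=0 -> then branch H10) = 8
  E3 = -(8) = -8
  F8 = ABS(-8) = 8
  G7 = MAX(8, 8) = 8

Second demand — change propagation:
  F2: newly demanded (no cache) — executes and yields -72.
  C12: re-runs because D2 0->-9; new result -72.
  G7: re-runs because C12 8->-72; new result 8 (unchanged).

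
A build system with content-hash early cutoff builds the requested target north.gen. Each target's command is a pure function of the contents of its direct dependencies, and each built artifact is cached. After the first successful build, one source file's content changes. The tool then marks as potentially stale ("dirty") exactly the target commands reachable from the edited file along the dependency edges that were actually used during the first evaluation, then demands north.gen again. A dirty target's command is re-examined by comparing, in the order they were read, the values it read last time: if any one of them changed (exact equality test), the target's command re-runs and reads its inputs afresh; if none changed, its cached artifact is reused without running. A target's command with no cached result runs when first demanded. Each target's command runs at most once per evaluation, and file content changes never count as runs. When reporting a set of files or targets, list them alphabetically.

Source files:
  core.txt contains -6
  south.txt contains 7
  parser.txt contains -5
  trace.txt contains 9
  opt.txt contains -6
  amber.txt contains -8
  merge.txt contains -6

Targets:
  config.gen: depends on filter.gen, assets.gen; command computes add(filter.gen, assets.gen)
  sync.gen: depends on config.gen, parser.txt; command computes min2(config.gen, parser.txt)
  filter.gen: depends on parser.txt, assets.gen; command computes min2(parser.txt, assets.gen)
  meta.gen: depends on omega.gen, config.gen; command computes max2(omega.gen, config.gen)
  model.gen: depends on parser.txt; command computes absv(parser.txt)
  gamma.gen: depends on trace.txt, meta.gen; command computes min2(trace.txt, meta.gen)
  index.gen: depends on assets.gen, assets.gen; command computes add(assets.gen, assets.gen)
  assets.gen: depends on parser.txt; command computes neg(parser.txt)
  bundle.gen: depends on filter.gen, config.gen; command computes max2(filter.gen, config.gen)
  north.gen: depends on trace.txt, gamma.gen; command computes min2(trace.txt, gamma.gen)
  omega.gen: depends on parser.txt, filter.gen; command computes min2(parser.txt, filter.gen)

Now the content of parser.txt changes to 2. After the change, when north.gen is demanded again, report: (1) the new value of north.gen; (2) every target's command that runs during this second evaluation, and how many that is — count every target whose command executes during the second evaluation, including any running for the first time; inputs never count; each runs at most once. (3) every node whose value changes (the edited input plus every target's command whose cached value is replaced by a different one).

New value of north.gen: -2.
Target commands that run: assets.gen, config.gen, filter.gen, gamma.gen, meta.gen, north.gen, omega.gen — 7 in total.
Values that change: assets.gen, config.gen, filter.gen, gamma.gen, meta.gen, north.gen, omega.gen, parser.txt.

First evaluation (everything demanded from the output):
  assets.gen = neg(-5) = 5
  filter.gen = min2(-5, 5) = -5
  config.gen = add(-5, 5) = 0
  omega.gen = min2(-5, -5) = -5
  meta.gen = max2(-5, 0) = 0
  gamma.gen = min2(9, 0) = 0
  north.gen = min2(9, 0) = 0

Propagation after the edit:
  assets.gen: runs — parser.txt -5->2; result -2.
  filter.gen: runs — parser.txt -5->2; assets.gen 5->-2; result -2.
  config.gen: runs — filter.gen -5->-2; assets.gen 5->-2; result -4.
  omega.gen: runs — parser.txt -5->2; filter.gen -5->-2; result -2.
  meta.gen: runs — omega.gen -5->-2; config.gen 0->-4; result -2.
  gamma.gen: runs — meta.gen 0->-2; result -2.
  north.gen: runs — gamma.gen 0->-2; result -2.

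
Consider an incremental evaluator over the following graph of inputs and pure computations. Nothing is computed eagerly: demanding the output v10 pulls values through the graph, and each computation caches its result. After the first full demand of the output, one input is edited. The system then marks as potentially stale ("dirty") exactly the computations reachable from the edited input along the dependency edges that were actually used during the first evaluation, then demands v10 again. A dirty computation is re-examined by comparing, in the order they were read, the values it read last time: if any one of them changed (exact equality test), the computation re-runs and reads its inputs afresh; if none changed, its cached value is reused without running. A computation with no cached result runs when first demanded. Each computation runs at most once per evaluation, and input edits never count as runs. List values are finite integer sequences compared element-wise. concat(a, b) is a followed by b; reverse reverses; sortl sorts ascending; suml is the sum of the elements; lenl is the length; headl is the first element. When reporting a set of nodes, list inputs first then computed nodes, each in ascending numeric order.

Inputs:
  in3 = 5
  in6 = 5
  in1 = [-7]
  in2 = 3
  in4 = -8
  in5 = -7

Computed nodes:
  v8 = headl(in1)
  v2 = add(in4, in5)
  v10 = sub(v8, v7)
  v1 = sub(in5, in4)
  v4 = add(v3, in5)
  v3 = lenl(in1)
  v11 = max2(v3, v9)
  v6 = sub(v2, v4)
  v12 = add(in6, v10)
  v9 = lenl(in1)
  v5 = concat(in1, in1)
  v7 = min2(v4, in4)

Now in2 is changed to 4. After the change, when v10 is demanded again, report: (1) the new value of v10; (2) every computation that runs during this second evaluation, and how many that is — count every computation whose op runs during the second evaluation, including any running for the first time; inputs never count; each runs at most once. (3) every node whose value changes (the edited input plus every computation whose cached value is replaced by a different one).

Initial pass — values computed on the first demand:
  v3 = lenl([-7]) = 1
  v4 = add(1, -7) = -6
  v7 = min2(-6, -8) = -8
  v8 = headl([-7]) = -7
  v10 = sub(-7, -8) = 1

Second demand — change propagation:
  no demanded computation ever read in2, so the edit dirties nothing and nothing runs.

The important point: nothing the output needs ever reads in2, so the edit is invisible to it.

v10 now evaluates to 1.
Run set: none (0 run).
Changed values: in2.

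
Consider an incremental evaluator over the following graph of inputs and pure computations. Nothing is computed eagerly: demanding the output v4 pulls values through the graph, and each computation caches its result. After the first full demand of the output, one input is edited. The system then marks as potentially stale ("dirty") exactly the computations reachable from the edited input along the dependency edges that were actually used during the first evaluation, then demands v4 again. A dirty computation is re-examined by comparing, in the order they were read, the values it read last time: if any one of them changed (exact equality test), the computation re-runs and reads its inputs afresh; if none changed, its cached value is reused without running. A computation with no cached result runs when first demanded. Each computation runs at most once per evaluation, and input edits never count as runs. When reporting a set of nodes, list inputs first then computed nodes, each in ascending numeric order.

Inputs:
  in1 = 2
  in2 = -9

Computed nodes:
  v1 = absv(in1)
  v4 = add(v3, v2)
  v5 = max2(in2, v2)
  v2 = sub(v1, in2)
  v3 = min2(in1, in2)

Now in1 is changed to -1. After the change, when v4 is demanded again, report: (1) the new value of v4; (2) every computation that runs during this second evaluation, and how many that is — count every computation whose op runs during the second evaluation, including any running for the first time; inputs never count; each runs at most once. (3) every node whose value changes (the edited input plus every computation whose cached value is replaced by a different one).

v4 now evaluates to 1.
Run set: v1, v2, v3, v4 (4 run).
Changed values: in1, v1, v2, v4.

Initial pass — values computed on the first demand:
  v1 = absv(2) = 2
  v2 = sub(2, -9) = 11
  v3 = min2(2, -9) = -9
  v4 = add(-9, 11) = 2

Second demand — change propagation:
  v1: re-runs because in1 2->-1; new result 1.
  v2: re-runs because v1 2->1; new result 10.
  v3: re-runs because in1 2->-1; new result -9 (unchanged).
  v4: re-runs because v2 11->10; new result 1.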